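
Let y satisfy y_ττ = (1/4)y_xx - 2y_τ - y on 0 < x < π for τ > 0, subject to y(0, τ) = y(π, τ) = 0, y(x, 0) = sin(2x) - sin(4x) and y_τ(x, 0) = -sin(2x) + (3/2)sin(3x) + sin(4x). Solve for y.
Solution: Substitute y = exp(-τ)u, i.e. u = exp(τ)y.
By the product rule, y_τ = exp(-τ)(u_τ - u), y_ττ = exp(-τ)(u_ττ - 2u_τ + u), y_xx = exp(-τ)u_xx.
Substituting into the PDE and dividing by exp(-τ): u_ττ - 2u_τ + u = (1/4)u_xx - 2(u_τ - u) - u.
The lower-order terms cancel, leaving the standard wave equation u_ττ = (1/4)u_xx.
Initial data for u: u(x,0) = y(x,0) = sin(2x) - sin(4x); u_τ(x,0) = y_τ(x,0) + y(x,0) = (3/2)sin(3x). The boundary conditions carry over: u(0,τ) = u(π,τ) = 0.
Solve for u:
  Using separation of variables u = X(x)T(τ):
  Eigenfunctions: sin(nx), n = 1, 2, 3, ...
  General solution: u(x, τ) = Σ [A_n cos(n τ/2) + B_n sin(n τ/2)] sin(nx)
  From u(x,0) = sin(2x) - sin(4x): A_2=1, A_4=-1. From u_τ(x,0) = (3/2)sin(3x), using u_τ(x,0) = Σ ω_n B_n sin(nx) with ω_n = n/2: B_3 = (3/2)/(3/2) = 1.
Hence u(x,τ) = sin(2x)cos(τ) + sin(3x)sin(3τ/2) - sin(4x)cos(2τ).
Transform back: y(x,τ) = exp(-τ)u(x,τ).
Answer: y(x, τ) = exp(-τ)sin(2x)cos(τ) + exp(-τ)sin(3x)sin(3τ/2) - exp(-τ)sin(4x)cos(2τ)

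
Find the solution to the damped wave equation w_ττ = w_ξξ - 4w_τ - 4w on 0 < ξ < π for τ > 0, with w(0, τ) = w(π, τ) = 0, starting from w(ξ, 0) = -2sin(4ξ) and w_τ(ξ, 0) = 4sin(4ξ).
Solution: Substitute w = exp(-2τ)u.
Then w_τ = exp(-2τ)(u_τ - 2u), w_ττ = exp(-2τ)(u_ττ - 4u_τ + 4u), w_ξξ = exp(-2τ)u_ξξ; substituting and dividing by exp(-2τ), the lower-order terms cancel: u_ττ = u_ξξ (standard wave equation).
Data for u: u(ξ,0) = w(ξ,0) = -2sin(4ξ); u_τ(ξ,0) = w_τ(ξ,0) + 2w(ξ,0) = 0. The boundary conditions carry over: u(0,τ) = u(π,τ) = 0.
Separating variables: u = Σ [A_n cos(ω_n τ) + B_n sin(ω_n τ)] sin(nξ), ω_n = n. From ICs: A_4=-2.
So u(ξ,τ) = -2sin(4ξ)cos(4τ), and w(ξ,τ) = exp(-2τ)u(ξ,τ).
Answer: w(ξ, τ) = -2exp(-2τ)sin(4ξ)cos(4τ)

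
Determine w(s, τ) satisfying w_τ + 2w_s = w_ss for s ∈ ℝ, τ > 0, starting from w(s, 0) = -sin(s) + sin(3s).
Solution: Change to a moving frame: let η = s - 2τ, σ = τ and write w(s,τ) = u(η,σ).
By the chain rule w_τ = u_σ - 2u_η, w_s = u_η, w_ss = u_ηη.
Then w_τ + 2w_s = u_σ: the advection term cancels and the PDE becomes the heat equation u_σ = u_ηη on η ∈ ℝ.
Initial data: u(η,0) = w(η,0) = -sin(η) + sin(3η).
On η ∈ ℝ each mode satisfies (sin(nη))″ = -n² sin(nη), so exp(-n²σ) sin(nη) solves the heat equation; by superposition u(η,σ) = Σ c_n exp(-n²σ) sin(nη).
Reading off the coefficients: c_1=-1, c_3=1, so u(η,σ) = -exp(-σ)sin(η) + exp(-9σ)sin(3η).
Substituting back η = s - 2τ, σ = τ: w(s,τ) = u(s - 2τ, τ).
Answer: w(s, τ) = -exp(-τ)sin(s - 2τ) + exp(-9τ)sin(3s - 6τ)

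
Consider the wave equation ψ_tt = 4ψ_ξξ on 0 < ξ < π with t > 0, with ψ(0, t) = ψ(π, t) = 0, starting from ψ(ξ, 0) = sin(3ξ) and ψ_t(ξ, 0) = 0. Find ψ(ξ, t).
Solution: Separating variables: ψ = Σ [A_n cos(ω_n t) + B_n sin(ω_n t)] sin(nξ), ω_n = 2n. From ICs: A_3=1.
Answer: ψ(ξ, t) = sin(3ξ)cos(6t)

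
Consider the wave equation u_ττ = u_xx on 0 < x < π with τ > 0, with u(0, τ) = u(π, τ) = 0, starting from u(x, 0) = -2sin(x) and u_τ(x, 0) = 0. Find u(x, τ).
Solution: Using separation of variables u = X(x)T(τ):
Eigenfunctions: sin(nx), n = 1, 2, 3, ...
General solution: u(x, τ) = Σ [A_n cos(n τ) + B_n sin(n τ)] sin(nx)
From u(x,0) = -2sin(x): A_1=-2. From u_τ(x,0) = 0: all B_n = 0.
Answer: u(x, τ) = -2sin(x)cos(τ)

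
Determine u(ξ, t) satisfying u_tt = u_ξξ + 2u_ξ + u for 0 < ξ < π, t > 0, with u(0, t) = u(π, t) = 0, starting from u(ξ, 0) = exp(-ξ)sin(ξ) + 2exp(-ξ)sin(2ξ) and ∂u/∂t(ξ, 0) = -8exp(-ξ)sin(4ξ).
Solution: Substitute u = exp(-ξ)w.
Then u_ξ = exp(-ξ)(w_ξ - w), u_ξξ = exp(-ξ)(w_ξξ - 2w_ξ + w), u_tt = exp(-ξ)w_tt; substituting and dividing by exp(-ξ), the lower-order terms cancel: w_tt = w_ξξ (standard wave equation).
Data for w: w(ξ,0) = exp(ξ)u(ξ,0) = sin(ξ) + 2sin(2ξ); w_t(ξ,0) = exp(ξ)u_t(ξ,0) = -8sin(4ξ). The boundary conditions carry over: w(0,t) = w(π,t) = 0.
Separating variables: w = Σ [A_n cos(ω_n t) + B_n sin(ω_n t)] sin(nξ), ω_n = n. From ICs (B_n = velocity coefficient / ω_n): A_1=1, A_2=2, B_4=-2.
So w(ξ,t) = -2sin(4t)sin(4ξ) + sin(ξ)cos(t) + 2sin(2ξ)cos(2t), and u(ξ,t) = exp(-ξ)w(ξ,t).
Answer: u(ξ, t) = -2exp(-ξ)sin(4t)sin(4ξ) + exp(-ξ)sin(ξ)cos(t) + 2exp(-ξ)sin(2ξ)cos(2t)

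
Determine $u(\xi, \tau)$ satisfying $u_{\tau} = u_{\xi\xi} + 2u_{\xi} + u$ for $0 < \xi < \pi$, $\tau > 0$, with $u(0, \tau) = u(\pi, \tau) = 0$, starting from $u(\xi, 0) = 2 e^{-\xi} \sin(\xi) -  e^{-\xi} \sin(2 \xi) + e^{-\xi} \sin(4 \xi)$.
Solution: Substitute $u = e^{-\xi}w$, i.e. $w = e^{\xi}u$.
By the product rule, $u_{\xi} = e^{-\xi}(w_{\xi} - w)$, $u_{\xi\xi} = e^{-\xi}(w_{\xi\xi} - 2w_{\xi} + w)$, $u_{\tau} = e^{-\xi}w_{\tau}$.
Substituting into the PDE and dividing by $e^{-\xi}$: $w_{\tau} = (w_{\xi\xi} - 2w_{\xi} + w) + 2(w_{\xi} - w) + w$.
The lower-order terms cancel, leaving the standard heat equation $w_{\tau} = w_{\xi\xi}$.
Initial data for $w$: $w(\xi,0) = e^{\xi}u(\xi,0) = 2 \sin(\xi) - \sin(2 \xi) + \sin(4 \xi)$. The boundary conditions carry over: $w(0,\tau) = w(\pi,\tau) = 0$.
Solve for $w$:
  Using separation of variables $w = X(\xi)T(\tau)$:
  Eigenfunctions: $\sin(n\xi)$, $n = 1, 2, 3, \ldots$
  General solution: $w(\xi, \tau) = \sum c_n \sin(n\xi) e^{-n^2 \tau}$
  Matching $w(\xi,0) = 2 \sin(\xi) - \sin(2 \xi) + \sin(4 \xi)$ term by term: $c_1=2, c_2=-1, c_4=1$.
Hence $w(\xi,\tau) = 2 e^{-\tau} \sin(\xi) - e^{-4 \tau} \sin(2 \xi) + e^{-16 \tau} \sin(4 \xi)$.
Transform back: $u(\xi,\tau) = e^{-\xi}w(\xi,\tau)$.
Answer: $u(\xi, \tau) = 2 e^{-\tau} e^{-\xi} \sin(\xi) -  e^{-4 \tau} e^{-\xi} \sin(2 \xi) + e^{-16 \tau} e^{-\xi} \sin(4 \xi)$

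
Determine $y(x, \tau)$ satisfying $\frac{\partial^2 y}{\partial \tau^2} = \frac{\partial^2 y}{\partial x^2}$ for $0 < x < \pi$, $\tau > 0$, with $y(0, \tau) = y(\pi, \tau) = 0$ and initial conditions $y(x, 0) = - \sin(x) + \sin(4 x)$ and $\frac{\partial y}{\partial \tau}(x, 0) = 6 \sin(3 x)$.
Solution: Separating variables: $y = \sum [A_n \cos(\omega_n \tau) + B_n \sin(\omega_n \tau)] \sin(nx)$, $\omega_n = n$. From ICs ($B_n$ = velocity coefficient / $\omega_n$): $A_1=-1, A_4=1, B_3=2$.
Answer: $y(x, \tau) = 2 \sin(3 \tau) \sin(3 x) -  \sin(x) \cos(\tau) + \sin(4 x) \cos(4 \tau)$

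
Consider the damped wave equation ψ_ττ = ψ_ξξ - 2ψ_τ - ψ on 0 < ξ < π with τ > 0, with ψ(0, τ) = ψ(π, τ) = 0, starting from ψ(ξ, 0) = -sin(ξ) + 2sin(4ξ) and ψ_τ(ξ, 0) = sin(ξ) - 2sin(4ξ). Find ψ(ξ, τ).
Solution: Substitute ψ = exp(-τ)u.
Then ψ_τ = exp(-τ)(u_τ - u), ψ_ττ = exp(-τ)(u_ττ - 2u_τ + u), ψ_ξξ = exp(-τ)u_ξξ; substituting and dividing by exp(-τ), the lower-order terms cancel: u_ττ = u_ξξ (standard wave equation).
Data for u: u(ξ,0) = ψ(ξ,0) = -sin(ξ) + 2sin(4ξ); u_τ(ξ,0) = ψ_τ(ξ,0) + ψ(ξ,0) = 0. The boundary conditions carry over: u(0,τ) = u(π,τ) = 0.
Separating variables: u = Σ [A_n cos(ω_n τ) + B_n sin(ω_n τ)] sin(nξ), ω_n = n. From ICs: A_1=-1, A_4=2.
So u(ξ,τ) = -sin(ξ)cos(τ) + 2sin(4ξ)cos(4τ), and ψ(ξ,τ) = exp(-τ)u(ξ,τ).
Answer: ψ(ξ, τ) = -exp(-τ)sin(ξ)cos(τ) + 2exp(-τ)sin(4ξ)cos(4τ)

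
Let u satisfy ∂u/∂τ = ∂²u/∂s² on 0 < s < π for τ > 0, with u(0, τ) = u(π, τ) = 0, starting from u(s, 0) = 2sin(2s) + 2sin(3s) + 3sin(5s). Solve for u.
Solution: Separating variables: u = Σ c_n exp(-n²τ) sin(ns). From u(s,0) = 2sin(2s) + 2sin(3s) + 3sin(5s): c_2=2, c_3=2, c_5=3.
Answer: u(s, τ) = 2exp(-4τ)sin(2s) + 2exp(-9τ)sin(3s) + 3exp(-25τ)sin(5s)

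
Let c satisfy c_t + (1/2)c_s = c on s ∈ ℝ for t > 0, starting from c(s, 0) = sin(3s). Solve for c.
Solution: Substitute c = exp(t)u, i.e. u = exp(-t)c.
By the product rule, c_t = exp(t)(u_t + u), c_s = exp(t)u_s.
Substituting into the PDE and dividing by exp(t): u_t + u + (1/2)u_s = u.
The lower-order terms cancel, leaving the standard advection equation u_t + (1/2)u_s = 0.
Initial data for u: u(s,0) = c(s,0) = sin(3s).
Solve for u:
  By method of characteristics (waves move right with speed 1/2):
  Along characteristics s - (1/2)t = const, u is constant, so u(s,t) = f(s - (1/2)t) with f = u(·, 0).
Hence u(s,t) = sin(3s - 3t/2).
Transform back: c(s,t) = exp(t)u(s,t).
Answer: c(s, t) = exp(t)sin(3s - 3t/2)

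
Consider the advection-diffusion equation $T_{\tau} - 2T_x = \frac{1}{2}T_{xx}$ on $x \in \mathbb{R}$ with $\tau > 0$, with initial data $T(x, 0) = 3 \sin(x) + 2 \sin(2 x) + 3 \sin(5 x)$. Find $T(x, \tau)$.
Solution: Moving frame: $\eta = x + 2\tau$, $\sigma = \tau$, $T = u(\eta,\sigma)$, so $T_{\tau} = u_{\sigma} + 2u_{\eta}$ and $T_{xx} = u_{\eta\eta}$.
Hence $T_{\tau} - 2T_x = u_{\sigma}$ and the PDE becomes the heat equation $u_{\sigma} = \frac{1}{2}u_{\eta\eta}$ on $\eta \in \mathbb{R}$.
Initial data: $u(\eta,0) = T(\eta,0) = 3 \sin(\eta) + 2 \sin(2 \eta) + 3 \sin(5 \eta)$. Each mode $\sin(n\eta)$ decays as $e^{-n^2\sigma/2}$ on $\mathbb{R}$, so $u(\eta,\sigma) = \sum c_n e^{-n^2\sigma/2} \sin(n\eta)$ with $c_1=3, c_2=2, c_5=3$: $u(\eta,\sigma) = 2 e^{-2 \sigma} \sin(2 \eta) + 3 e^{-\sigma/2} \sin(\eta) + 3 e^{-25 \sigma/2} \sin(5 \eta)$.
Substituting back: $T(x,\tau) = u(x + 2\tau, \tau)$.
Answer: $T(x, \tau) = 2 e^{-2 \tau} \sin(4 \tau + 2 x) + 3 e^{-\tau/2} \sin(2 \tau + x) + 3 e^{-25 \tau/2} \sin(10 \tau + 5 x)$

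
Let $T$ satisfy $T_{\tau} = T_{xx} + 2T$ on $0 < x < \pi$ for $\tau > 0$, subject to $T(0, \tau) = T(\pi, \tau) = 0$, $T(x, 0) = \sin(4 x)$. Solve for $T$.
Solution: Substitute $T = e^{2\tau}u$, i.e. $u = e^{-2\tau}T$.
By the product rule, $T_{\tau} = e^{2\tau}(u_{\tau} + 2u)$, $T_{xx} = e^{2\tau}u_{xx}$.
Substituting into the PDE and dividing by $e^{2\tau}$: $u_{\tau} + 2u = u_{xx} + 2u$.
The lower-order terms cancel, leaving the standard heat equation $u_{\tau} = u_{xx}$.
Initial data for $u$: $u(x,0) = T(x,0) = \sin(4 x)$. The boundary conditions carry over: $u(0,\tau) = u(\pi,\tau) = 0$.
Solve for $u$:
  Using separation of variables $u = X(x)G(\tau)$:
  Eigenfunctions: $\sin(nx)$, $n = 1, 2, 3, \ldots$
  General solution: $u(x, \tau) = \sum c_n \sin(nx) e^{-n^2 \tau}$
  Matching $u(x,0) = \sin(4 x)$ term by term: $c_4=1$.
Hence $u(x,\tau) = e^{-16 \tau} \sin(4 x)$.
Transform back: $T(x,\tau) = e^{2\tau}u(x,\tau)$.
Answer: $T(x, \tau) = e^{-14 \tau} \sin(4 x)$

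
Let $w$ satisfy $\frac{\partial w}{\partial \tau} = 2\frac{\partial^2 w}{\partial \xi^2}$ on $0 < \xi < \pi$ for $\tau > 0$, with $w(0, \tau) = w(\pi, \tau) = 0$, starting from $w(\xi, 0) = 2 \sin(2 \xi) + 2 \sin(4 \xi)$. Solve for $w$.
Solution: Separating variables: $w = \sum c_n e^{-2n^2\tau} \sin(n\xi)$. From $w(\xi,0) = 2 \sin(2 \xi) + 2 \sin(4 \xi)$: $c_2=2, c_4=2$.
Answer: $w(\xi, \tau) = 2 e^{-8 \tau} \sin(2 \xi) + 2 e^{-32 \tau} \sin(4 \xi)$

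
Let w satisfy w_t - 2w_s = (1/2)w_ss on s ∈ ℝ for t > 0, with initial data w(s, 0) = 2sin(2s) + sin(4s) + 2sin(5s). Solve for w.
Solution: Moving frame: η = s + 2t, σ = t, w = u(η,σ), so w_t = u_σ + 2u_η and w_ss = u_ηη.
Hence w_t - 2w_s = u_σ and the PDE becomes the heat equation u_σ = (1/2)u_ηη on η ∈ ℝ.
Initial data: u(η,0) = w(η,0) = 2sin(2η) + sin(4η) + 2sin(5η). Each mode sin(nη) decays as exp(-n²σ/2) on ℝ, so u(η,σ) = Σ c_n exp(-n²σ/2) sin(nη) with c_2=2, c_4=1, c_5=2: u(η,σ) = 2exp(-2σ)sin(2η) + exp(-8σ)sin(4η) + 2exp(-25σ/2)sin(5η).
Substituting back: w(s,t) = u(s + 2t, t).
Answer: w(s, t) = 2exp(-2t)sin(2s + 4t) + exp(-8t)sin(4s + 8t) + 2exp(-25t/2)sin(5s + 10t)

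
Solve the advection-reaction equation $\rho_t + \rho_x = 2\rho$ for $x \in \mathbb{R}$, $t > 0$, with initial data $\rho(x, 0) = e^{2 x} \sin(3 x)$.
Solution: Substitute $\rho = e^{2x}u$.
Then $\rho_x = e^{2x}(u_x + 2u)$, $\rho_t = e^{2x}u_t$; substituting and dividing by $e^{2x}$, the lower-order terms cancel: $u_t + u_x = 0$ (standard advection equation).
Data for $u$: $u(x,0) = e^{-2x}\rho(x,0) = \sin(3 x)$.
By characteristics ($dx/dt = 1$), $u(x,t) = f(x - t)$ with $f = u( \cdot , 0)$.
So $u(x,t) = - \sin(3 t - 3 x)$, and $\rho(x,t) = e^{2x}u(x,t)$.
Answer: $\rho(x, t) = - e^{2 x} \sin(3 t - 3 x)$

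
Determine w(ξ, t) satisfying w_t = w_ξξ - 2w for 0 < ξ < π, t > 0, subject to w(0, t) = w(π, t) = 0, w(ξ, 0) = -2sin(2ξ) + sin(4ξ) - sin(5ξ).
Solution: Substitute w = exp(-2t)u, i.e. u = exp(2t)w.
By the product rule, w_t = exp(-2t)(u_t - 2u), w_ξξ = exp(-2t)u_ξξ.
Substituting into the PDE and dividing by exp(-2t): u_t - 2u = u_ξξ - 2u.
The lower-order terms cancel, leaving the standard heat equation u_t = u_ξξ.
Initial data for u: u(ξ,0) = w(ξ,0) = -2sin(2ξ) + sin(4ξ) - sin(5ξ). The boundary conditions carry over: u(0,t) = u(π,t) = 0.
Solve for u:
  Using separation of variables u = X(ξ)T(t):
  Eigenfunctions: sin(nξ), n = 1, 2, 3, ...
  General solution: u(ξ, t) = Σ c_n sin(nξ) exp(-n² t)
  Matching u(ξ,0) = -2sin(2ξ) + sin(4ξ) - sin(5ξ) term by term: c_2=-2, c_4=1, c_5=-1.
Hence u(ξ,t) = -2exp(-4t)sin(2ξ) + exp(-16t)sin(4ξ) - exp(-25t)sin(5ξ).
Transform back: w(ξ,t) = exp(-2t)u(ξ,t).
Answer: w(ξ, t) = -2exp(-6t)sin(2ξ) + exp(-18t)sin(4ξ) - exp(-27t)sin(5ξ)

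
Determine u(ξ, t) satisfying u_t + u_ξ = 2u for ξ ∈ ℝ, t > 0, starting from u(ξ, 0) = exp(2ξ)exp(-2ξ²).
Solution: Substitute u = exp(2ξ)w.
Then u_ξ = exp(2ξ)(w_ξ + 2w), u_t = exp(2ξ)w_t; substituting and dividing by exp(2ξ), the lower-order terms cancel: w_t + w_ξ = 0 (standard advection equation).
Data for w: w(ξ,0) = exp(-2ξ)u(ξ,0) = exp(-2ξ²).
By characteristics (dξ/dt = 1), w(ξ,t) = f(ξ - t) with f = w(·, 0).
So w(ξ,t) = exp(-2(-t + ξ)²), and u(ξ,t) = exp(2ξ)w(ξ,t).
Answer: u(ξ, t) = exp(2ξ)exp(-2(-t + ξ)²)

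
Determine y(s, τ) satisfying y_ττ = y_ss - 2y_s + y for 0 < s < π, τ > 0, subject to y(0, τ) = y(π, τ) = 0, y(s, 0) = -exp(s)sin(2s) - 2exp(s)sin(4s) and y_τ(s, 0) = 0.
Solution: Substitute y = exp(s)u.
Then y_s = exp(s)(u_s + u), y_ss = exp(s)(u_ss + 2u_s + u), y_ττ = exp(s)u_ττ; substituting and dividing by exp(s), the lower-order terms cancel: u_ττ = u_ss (standard wave equation).
Data for u: u(s,0) = exp(-s)y(s,0) = -sin(2s) - 2sin(4s); u_τ(s,0) = exp(-s)y_τ(s,0) = 0. The boundary conditions carry over: u(0,τ) = u(π,τ) = 0.
Separating variables: u = Σ [A_n cos(ω_n τ) + B_n sin(ω_n τ)] sin(ns), ω_n = n. From ICs: A_2=-1, A_4=-2.
So u(s,τ) = -sin(2s)cos(2τ) - 2sin(4s)cos(4τ), and y(s,τ) = exp(s)u(s,τ).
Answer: y(s, τ) = -exp(s)sin(2s)cos(2τ) - 2exp(s)sin(4s)cos(4τ)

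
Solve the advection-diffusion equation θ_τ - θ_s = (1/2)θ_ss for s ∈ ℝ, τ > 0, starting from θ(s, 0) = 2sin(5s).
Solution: Change to a moving frame: let η = s + τ, σ = τ and write θ(s,τ) = u(η,σ).
By the chain rule θ_τ = u_σ + u_η, θ_s = u_η, θ_ss = u_ηη.
Then θ_τ - θ_s = u_σ: the advection term cancels and the PDE becomes the heat equation u_σ = (1/2)u_ηη on η ∈ ℝ.
Initial data: u(η,0) = θ(η,0) = 2sin(5η).
On η ∈ ℝ each mode satisfies (sin(nη))″ = -n² sin(nη), so exp(-n²σ/2) sin(nη) solves the heat equation; by superposition u(η,σ) = Σ c_n exp(-n²σ/2) sin(nη).
Reading off the coefficients: c_5=2, so u(η,σ) = 2exp(-25σ/2)sin(5η).
Substituting back η = s + τ, σ = τ: θ(s,τ) = u(s + τ, τ).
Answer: θ(s, τ) = 2exp(-25τ/2)sin(5s + 5τ)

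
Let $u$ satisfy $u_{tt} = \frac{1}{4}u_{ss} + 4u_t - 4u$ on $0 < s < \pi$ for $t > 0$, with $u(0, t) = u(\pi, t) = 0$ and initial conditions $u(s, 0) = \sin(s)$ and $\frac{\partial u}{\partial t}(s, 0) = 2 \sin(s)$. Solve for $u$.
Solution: Substitute $u = e^{2t}w$, i.e. $w = e^{-2t}u$.
By the product rule, $u_t = e^{2t}(w_t + 2w)$, $u_{tt} = e^{2t}(w_{tt} + 4w_t + 4w)$, $u_{ss} = e^{2t}w_{ss}$.
Substituting into the PDE and dividing by $e^{2t}$: $w_{tt} + 4w_t + 4w = \frac{1}{4}w_{ss} + 4(w_t + 2w) - 4w$.
The lower-order terms cancel, leaving the standard wave equation $w_{tt} = \frac{1}{4}w_{ss}$.
Initial data for $w$: $w(s,0) = u(s,0) = \sin(s)$; $w_t(s,0) = u_t(s,0) - 2u(s,0) = 0$. The boundary conditions carry over: $w(0,t) = w(\pi,t) = 0$.
Solve for $w$:
  Using separation of variables $w = X(s)T(t)$:
  Eigenfunctions: $\sin(ns)$, $n = 1, 2, 3, \ldots$
  General solution: $w(s, t) = \sum [A_n \cos(n t/2) + B_n \sin(n t/2)] \sin(ns)$
  From $w(s,0) = \sin(s)$: $A_1=1$. From $w_t(s,0) = 0$: all $B_n = 0$.
Hence $w(s,t) = \sin(s) \cos(t/2)$.
Transform back: $u(s,t) = e^{2t}w(s,t)$.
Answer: $u(s, t) = e^{2 t} \sin(s) \cos(t/2)$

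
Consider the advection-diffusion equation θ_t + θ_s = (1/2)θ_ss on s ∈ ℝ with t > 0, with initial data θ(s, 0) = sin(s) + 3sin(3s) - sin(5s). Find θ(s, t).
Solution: Moving frame: η = s - t, σ = t, θ = u(η,σ), so θ_t = u_σ - u_η and θ_ss = u_ηη.
Hence θ_t + θ_s = u_σ and the PDE becomes the heat equation u_σ = (1/2)u_ηη on η ∈ ℝ.
Initial data: u(η,0) = θ(η,0) = sin(η) + 3sin(3η) - sin(5η). Each mode sin(nη) decays as exp(-n²σ/2) on ℝ, so u(η,σ) = Σ c_n exp(-n²σ/2) sin(nη) with c_1=1, c_3=3, c_5=-1: u(η,σ) = exp(-σ/2)sin(η) + 3exp(-9σ/2)sin(3η) - exp(-25σ/2)sin(5η).
Substituting back: θ(s,t) = u(s - t, t).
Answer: θ(s, t) = exp(-t/2)sin(s - t) + 3exp(-9t/2)sin(3s - 3t) - exp(-25t/2)sin(5s - 5t)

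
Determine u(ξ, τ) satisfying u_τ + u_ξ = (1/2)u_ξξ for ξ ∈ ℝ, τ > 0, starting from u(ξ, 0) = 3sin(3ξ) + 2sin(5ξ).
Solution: Change to a moving frame: let η = ξ - τ, σ = τ and write u(ξ,τ) = w(η,σ).
By the chain rule u_τ = w_σ - w_η, u_ξ = w_η, u_ξξ = w_ηη.
Then u_τ + u_ξ = w_σ: the advection term cancels and the PDE becomes the heat equation w_σ = (1/2)w_ηη on η ∈ ℝ.
Initial data: w(η,0) = u(η,0) = 3sin(3η) + 2sin(5η).
On η ∈ ℝ each mode satisfies (sin(nη))″ = -n² sin(nη), so exp(-n²σ/2) sin(nη) solves the heat equation; by superposition w(η,σ) = Σ c_n exp(-n²σ/2) sin(nη).
Reading off the coefficients: c_3=3, c_5=2, so w(η,σ) = 3exp(-9σ/2)sin(3η) + 2exp(-25σ/2)sin(5η).
Substituting back η = ξ - τ, σ = τ: u(ξ,τ) = w(ξ - τ, τ).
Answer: u(ξ, τ) = 3exp(-9τ/2)sin(3ξ - 3τ) + 2exp(-25τ/2)sin(5ξ - 5τ)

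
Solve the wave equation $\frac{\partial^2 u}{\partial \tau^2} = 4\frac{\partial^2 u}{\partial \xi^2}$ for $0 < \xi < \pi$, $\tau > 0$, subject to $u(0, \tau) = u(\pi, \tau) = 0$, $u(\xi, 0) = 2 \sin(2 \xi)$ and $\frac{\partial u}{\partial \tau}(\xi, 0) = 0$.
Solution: Using separation of variables $u = X(\xi)T(\tau)$:
Eigenfunctions: $\sin(n\xi)$, $n = 1, 2, 3, \ldots$
General solution: $u(\xi, \tau) = \sum [A_n \cos(2n \tau) + B_n \sin(2n \tau)] \sin(n\xi)$
From $u(\xi,0) = 2 \sin(2 \xi)$: $A_2=2$. From $u_{\tau}(\xi,0) = 0$: all $B_n = 0$.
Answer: $u(\xi, \tau) = 2 \sin(2 \xi) \cos(4 \tau)$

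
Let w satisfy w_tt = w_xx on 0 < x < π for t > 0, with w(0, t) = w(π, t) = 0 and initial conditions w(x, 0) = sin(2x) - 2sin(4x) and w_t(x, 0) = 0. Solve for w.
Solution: Using separation of variables w = X(x)T(t):
Eigenfunctions: sin(nx), n = 1, 2, 3, ...
General solution: w(x, t) = Σ [A_n cos(n t) + B_n sin(n t)] sin(nx)
From w(x,0) = sin(2x) - 2sin(4x): A_2=1, A_4=-2. From w_t(x,0) = 0: all B_n = 0.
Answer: w(x, t) = sin(2x)cos(2t) - 2sin(4x)cos(4t)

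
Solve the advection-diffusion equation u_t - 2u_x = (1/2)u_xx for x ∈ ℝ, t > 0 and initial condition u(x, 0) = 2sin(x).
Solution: Moving frame: η = x + 2t, σ = t, u = w(η,σ), so u_t = w_σ + 2w_η and u_xx = w_ηη.
Hence u_t - 2u_x = w_σ and the PDE becomes the heat equation w_σ = (1/2)w_ηη on η ∈ ℝ.
Initial data: w(η,0) = u(η,0) = 2sin(η). Each mode sin(nη) decays as exp(-n²σ/2) on ℝ, so w(η,σ) = Σ c_n exp(-n²σ/2) sin(nη) with c_1=2: w(η,σ) = 2exp(-σ/2)sin(η).
Substituting back: u(x,t) = w(x + 2t, t).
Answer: u(x, t) = 2exp(-t/2)sin(2t + x)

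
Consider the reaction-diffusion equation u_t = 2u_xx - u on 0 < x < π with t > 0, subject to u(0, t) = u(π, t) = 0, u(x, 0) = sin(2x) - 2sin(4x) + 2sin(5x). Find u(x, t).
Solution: Substitute u = exp(-t)w, i.e. w = exp(t)u.
By the product rule, u_t = exp(-t)(w_t - w), u_xx = exp(-t)w_xx.
Substituting into the PDE and dividing by exp(-t): w_t - w = 2w_xx - w.
The lower-order terms cancel, leaving the standard heat equation w_t = 2w_xx.
Initial data for w: w(x,0) = u(x,0) = sin(2x) - 2sin(4x) + 2sin(5x). The boundary conditions carry over: w(0,t) = w(π,t) = 0.
Solve for w:
  Using separation of variables w = X(x)T(t):
  Eigenfunctions: sin(nx), n = 1, 2, 3, ...
  General solution: w(x, t) = Σ c_n sin(nx) exp(-2n² t)
  Matching w(x,0) = sin(2x) - 2sin(4x) + 2sin(5x) term by term: c_2=1, c_4=-2, c_5=2.
Hence w(x,t) = exp(-8t)sin(2x) - 2exp(-32t)sin(4x) + 2exp(-50t)sin(5x).
Transform back: u(x,t) = exp(-t)w(x,t).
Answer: u(x, t) = exp(-9t)sin(2x) - 2exp(-33t)sin(4x) + 2exp(-51t)sin(5x)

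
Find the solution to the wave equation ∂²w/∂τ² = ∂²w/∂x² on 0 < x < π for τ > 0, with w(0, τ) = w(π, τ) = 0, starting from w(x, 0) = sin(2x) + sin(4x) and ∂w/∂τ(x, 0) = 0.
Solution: Separating variables: w = Σ [A_n cos(ω_n τ) + B_n sin(ω_n τ)] sin(nx), ω_n = n. From ICs: A_2=1, A_4=1.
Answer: w(x, τ) = sin(2x)cos(2τ) + sin(4x)cos(4τ)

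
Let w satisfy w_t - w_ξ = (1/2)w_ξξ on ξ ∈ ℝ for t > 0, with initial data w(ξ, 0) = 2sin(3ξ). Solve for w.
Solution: Moving frame: η = ξ + t, σ = t, w = u(η,σ), so w_t = u_σ + u_η and w_ξξ = u_ηη.
Hence w_t - w_ξ = u_σ and the PDE becomes the heat equation u_σ = (1/2)u_ηη on η ∈ ℝ.
Initial data: u(η,0) = w(η,0) = 2sin(3η). Each mode sin(nη) decays as exp(-n²σ/2) on ℝ, so u(η,σ) = Σ c_n exp(-n²σ/2) sin(nη) with c_3=2: u(η,σ) = 2exp(-9σ/2)sin(3η).
Substituting back: w(ξ,t) = u(ξ + t, t).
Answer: w(ξ, t) = 2exp(-9t/2)sin(3t + 3ξ)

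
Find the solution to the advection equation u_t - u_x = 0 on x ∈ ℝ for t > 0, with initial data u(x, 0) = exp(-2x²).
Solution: By characteristics (dx/dt = -1), u(x,t) = f(x + t) with f = u(·, 0).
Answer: u(x, t) = exp(-2(t + x)²)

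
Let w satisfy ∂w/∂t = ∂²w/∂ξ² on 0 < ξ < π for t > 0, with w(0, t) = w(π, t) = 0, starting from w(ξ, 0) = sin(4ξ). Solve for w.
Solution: Separating variables: w = Σ c_n exp(-n²t) sin(nξ). From w(ξ,0) = sin(4ξ): c_4=1.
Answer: w(ξ, t) = exp(-16t)sin(4ξ)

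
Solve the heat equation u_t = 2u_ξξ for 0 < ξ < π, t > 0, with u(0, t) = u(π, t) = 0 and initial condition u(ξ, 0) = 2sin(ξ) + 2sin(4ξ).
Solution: Separating variables: u = Σ c_n exp(-2n²t) sin(nξ). From u(ξ,0) = 2sin(ξ) + 2sin(4ξ): c_1=2, c_4=2.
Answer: u(ξ, t) = 2exp(-2t)sin(ξ) + 2exp(-32t)sin(4ξ)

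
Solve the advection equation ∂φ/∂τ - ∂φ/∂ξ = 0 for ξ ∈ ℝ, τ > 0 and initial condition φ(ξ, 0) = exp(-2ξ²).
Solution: By characteristics (dξ/dτ = -1), φ(ξ,τ) = f(ξ + τ) with f = φ(·, 0).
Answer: φ(ξ, τ) = exp(-2(ξ + τ)²)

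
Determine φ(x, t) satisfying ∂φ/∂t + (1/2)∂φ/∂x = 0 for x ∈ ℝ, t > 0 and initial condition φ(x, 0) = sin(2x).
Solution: By characteristics (dx/dt = 1/2), φ(x,t) = f(x - (1/2)t) with f = φ(·, 0).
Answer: φ(x, t) = -sin(t - 2x)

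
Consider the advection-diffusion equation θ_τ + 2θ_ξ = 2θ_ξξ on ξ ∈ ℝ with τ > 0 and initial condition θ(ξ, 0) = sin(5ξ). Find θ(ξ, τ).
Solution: Moving frame: η = ξ - 2τ, σ = τ, θ = u(η,σ), so θ_τ = u_σ - 2u_η and θ_ξξ = u_ηη.
Hence θ_τ + 2θ_ξ = u_σ and the PDE becomes the heat equation u_σ = 2u_ηη on η ∈ ℝ.
Initial data: u(η,0) = θ(η,0) = sin(5η). Each mode sin(nη) decays as exp(-2n²σ) on ℝ, so u(η,σ) = Σ c_n exp(-2n²σ) sin(nη) with c_5=1: u(η,σ) = exp(-50σ)sin(5η).
Substituting back: θ(ξ,τ) = u(ξ - 2τ, τ).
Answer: θ(ξ, τ) = exp(-50τ)sin(5ξ - 10τ)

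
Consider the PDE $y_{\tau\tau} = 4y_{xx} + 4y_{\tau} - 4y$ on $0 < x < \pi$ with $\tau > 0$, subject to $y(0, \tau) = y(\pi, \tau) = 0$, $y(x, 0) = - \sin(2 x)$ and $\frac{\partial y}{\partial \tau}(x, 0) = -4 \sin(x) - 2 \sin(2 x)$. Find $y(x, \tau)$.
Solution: Substitute $y = e^{2\tau}u$.
Then $y_{\tau} = e^{2\tau}(u_{\tau} + 2u)$, $y_{\tau\tau} = e^{2\tau}(u_{\tau\tau} + 4u_{\tau} + 4u)$, $y_{xx} = e^{2\tau}u_{xx}$; substituting and dividing by $e^{2\tau}$, the lower-order terms cancel: $u_{\tau\tau} = 4u_{xx}$ (standard wave equation).
Data for $u$: $u(x,0) = y(x,0) = - \sin(2 x)$; $u_{\tau}(x,0) = y_{\tau}(x,0) - 2y(x,0) = -4 \sin(x)$. The boundary conditions carry over: $u(0,\tau) = u(\pi,\tau) = 0$.
Separating variables: $u = \sum [A_n \cos(\omega_n \tau) + B_n \sin(\omega_n \tau)] \sin(nx)$, $\omega_n = 2n$. From ICs ($B_n$ = velocity coefficient / $\omega_n$): $A_2=-1, B_1=-2$.
So $u(x,\tau) = -2 \sin(x) \sin(2 \tau) - \sin(2 x) \cos(4 \tau)$, and $y(x,\tau) = e^{2\tau}u(x,\tau)$.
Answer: $y(x, \tau) = -2 e^{2 \tau} \sin(2 \tau) \sin(x) -  e^{2 \tau} \sin(2 x) \cos(4 \tau)$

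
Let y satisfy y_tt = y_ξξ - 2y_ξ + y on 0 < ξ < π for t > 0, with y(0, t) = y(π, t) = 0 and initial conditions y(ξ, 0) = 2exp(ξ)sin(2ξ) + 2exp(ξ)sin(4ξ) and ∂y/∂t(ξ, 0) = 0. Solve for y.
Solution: Substitute y = exp(ξ)u.
Then y_ξ = exp(ξ)(u_ξ + u), y_ξξ = exp(ξ)(u_ξξ + 2u_ξ + u), y_tt = exp(ξ)u_tt; substituting and dividing by exp(ξ), the lower-order terms cancel: u_tt = u_ξξ (standard wave equation).
Data for u: u(ξ,0) = exp(-ξ)y(ξ,0) = 2sin(2ξ) + 2sin(4ξ); u_t(ξ,0) = exp(-ξ)y_t(ξ,0) = 0. The boundary conditions carry over: u(0,t) = u(π,t) = 0.
Separating variables: u = Σ [A_n cos(ω_n t) + B_n sin(ω_n t)] sin(nξ), ω_n = n. From ICs: A_2=2, A_4=2.
So u(ξ,t) = 2sin(2ξ)cos(2t) + 2sin(4ξ)cos(4t), and y(ξ,t) = exp(ξ)u(ξ,t).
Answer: y(ξ, t) = 2exp(ξ)sin(2ξ)cos(2t) + 2exp(ξ)sin(4ξ)cos(4t)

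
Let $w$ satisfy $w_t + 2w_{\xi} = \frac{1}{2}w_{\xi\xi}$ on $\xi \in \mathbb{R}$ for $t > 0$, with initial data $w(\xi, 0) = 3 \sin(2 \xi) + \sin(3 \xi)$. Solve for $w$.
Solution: Change to a moving frame: let $\eta = \xi - 2t$, $\sigma = t$ and write $w(\xi,t) = u(\eta,\sigma)$.
By the chain rule $w_t = u_{\sigma} - 2u_{\eta}$, $w_{\xi} = u_{\eta}$, $w_{\xi\xi} = u_{\eta\eta}$.
Then $w_t + 2w_{\xi} = u_{\sigma}$: the advection term cancels and the PDE becomes the heat equation $u_{\sigma} = \frac{1}{2}u_{\eta\eta}$ on $\eta \in \mathbb{R}$.
Initial data: $u(\eta,0) = w(\eta,0) = 3 \sin(2 \eta) + \sin(3 \eta)$.
On $\eta \in \mathbb{R}$ each mode satisfies $(\sin(n\eta))'' = -n^2 \sin(n\eta)$, so $e^{-n^2\sigma/2} \sin(n\eta)$ solves the heat equation; by superposition $u(\eta,\sigma) = \sum c_n e^{-n^2\sigma/2} \sin(n\eta)$.
Reading off the coefficients: $c_2=3, c_3=1$, so $u(\eta,\sigma) = 3 e^{-2 \sigma} \sin(2 \eta) + e^{-9 \sigma/2} \sin(3 \eta)$.
Substituting back $\eta = \xi - 2t$, $\sigma = t$: $w(\xi,t) = u(\xi - 2t, t)$.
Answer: $w(\xi, t) = 3 e^{-2 t} \sin(2 \xi - 4 t) + e^{-9 t/2} \sin(3 \xi - 6 t)$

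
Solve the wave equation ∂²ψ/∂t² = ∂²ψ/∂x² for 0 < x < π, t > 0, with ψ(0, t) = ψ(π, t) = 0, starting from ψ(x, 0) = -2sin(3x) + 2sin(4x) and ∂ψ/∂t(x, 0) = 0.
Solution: Using separation of variables ψ = X(x)T(t):
Eigenfunctions: sin(nx), n = 1, 2, 3, ...
General solution: ψ(x, t) = Σ [A_n cos(n t) + B_n sin(n t)] sin(nx)
From ψ(x,0) = -2sin(3x) + 2sin(4x): A_3=-2, A_4=2. From ψ_t(x,0) = 0: all B_n = 0.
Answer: ψ(x, t) = -2sin(3x)cos(3t) + 2sin(4x)cos(4t)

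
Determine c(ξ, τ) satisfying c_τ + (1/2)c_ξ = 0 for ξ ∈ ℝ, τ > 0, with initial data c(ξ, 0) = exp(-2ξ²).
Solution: By characteristics (dξ/dτ = 1/2), c(ξ,τ) = f(ξ - (1/2)τ) with f = c(·, 0).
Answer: c(ξ, τ) = exp(-2(ξ - τ/2)²)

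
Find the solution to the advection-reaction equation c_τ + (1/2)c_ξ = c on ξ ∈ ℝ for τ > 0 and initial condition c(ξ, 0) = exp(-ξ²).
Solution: Substitute c = exp(τ)u.
Then c_τ = exp(τ)(u_τ + u), c_ξ = exp(τ)u_ξ; substituting and dividing by exp(τ), the lower-order terms cancel: u_τ + (1/2)u_ξ = 0 (standard advection equation).
Data for u: u(ξ,0) = c(ξ,0) = exp(-ξ²).
By characteristics (dξ/dτ = 1/2), u(ξ,τ) = f(ξ - (1/2)τ) with f = u(·, 0).
So u(ξ,τ) = exp(-(ξ - τ/2)²), and c(ξ,τ) = exp(τ)u(ξ,τ).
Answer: c(ξ, τ) = exp(τ)exp(-(ξ - τ/2)²)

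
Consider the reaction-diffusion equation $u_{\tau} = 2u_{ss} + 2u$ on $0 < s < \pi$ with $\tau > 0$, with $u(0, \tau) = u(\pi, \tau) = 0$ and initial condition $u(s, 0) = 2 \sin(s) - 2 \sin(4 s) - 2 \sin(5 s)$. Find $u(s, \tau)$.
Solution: Substitute $u = e^{2\tau}w$, i.e. $w = e^{-2\tau}u$.
By the product rule, $u_{\tau} = e^{2\tau}(w_{\tau} + 2w)$, $u_{ss} = e^{2\tau}w_{ss}$.
Substituting into the PDE and dividing by $e^{2\tau}$: $w_{\tau} + 2w = 2w_{ss} + 2w$.
The lower-order terms cancel, leaving the standard heat equation $w_{\tau} = 2w_{ss}$.
Initial data for $w$: $w(s,0) = u(s,0) = 2 \sin(s) - 2 \sin(4 s) - 2 \sin(5 s)$. The boundary conditions carry over: $w(0,\tau) = w(\pi,\tau) = 0$.
Solve for $w$:
  Using separation of variables $w = X(s)T(\tau)$:
  Eigenfunctions: $\sin(ns)$, $n = 1, 2, 3, \ldots$
  General solution: $w(s, \tau) = \sum c_n \sin(ns) e^{-2n^2 \tau}$
  Matching $w(s,0) = 2 \sin(s) - 2 \sin(4 s) - 2 \sin(5 s)$ term by term: $c_1=2, c_4=-2, c_5=-2$.
Hence $w(s,\tau) = 2 e^{-2 \tau} \sin(s) - 2 e^{-32 \tau} \sin(4 s) - 2 e^{-50 \tau} \sin(5 s)$.
Transform back: $u(s,\tau) = e^{2\tau}w(s,\tau)$.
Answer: $u(s, \tau) = 2 \sin(s) - 2 e^{-30 \tau} \sin(4 s) - 2 e^{-48 \tau} \sin(5 s)$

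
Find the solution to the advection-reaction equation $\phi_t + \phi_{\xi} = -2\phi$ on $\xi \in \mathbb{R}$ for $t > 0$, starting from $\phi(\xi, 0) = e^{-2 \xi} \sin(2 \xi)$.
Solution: Substitute $\phi = e^{-2\xi}u$.
Then $\phi_{\xi} = e^{-2\xi}(u_{\xi} - 2u)$, $\phi_t = e^{-2\xi}u_t$; substituting and dividing by $e^{-2\xi}$, the lower-order terms cancel: $u_t + u_{\xi} = 0$ (standard advection equation).
Data for $u$: $u(\xi,0) = e^{2\xi}\phi(\xi,0) = \sin(2 \xi)$.
By characteristics ($d\xi/dt = 1$), $u(\xi,t) = f(\xi - t)$ with $f = u( \cdot , 0)$.
So $u(\xi,t) = - \sin(2 t - 2 \xi)$, and $\phi(\xi,t) = e^{-2\xi}u(\xi,t)$.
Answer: $\phi(\xi, t) = e^{-2 \xi} \sin(2 \xi - 2 t)$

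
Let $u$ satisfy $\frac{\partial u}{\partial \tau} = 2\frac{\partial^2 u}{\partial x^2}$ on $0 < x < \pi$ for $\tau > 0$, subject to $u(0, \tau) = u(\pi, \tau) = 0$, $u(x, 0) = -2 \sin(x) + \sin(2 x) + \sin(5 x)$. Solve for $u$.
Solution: Using separation of variables $u = X(x)T(\tau)$:
Eigenfunctions: $\sin(nx)$, $n = 1, 2, 3, \ldots$
General solution: $u(x, \tau) = \sum c_n \sin(nx) e^{-2n^2 \tau}$
Matching $u(x,0) = -2 \sin(x) + \sin(2 x) + \sin(5 x)$ term by term: $c_1=-2, c_2=1, c_5=1$.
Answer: $u(x, \tau) = -2 e^{-2 \tau} \sin(x) + e^{-8 \tau} \sin(2 x) + e^{-50 \tau} \sin(5 x)$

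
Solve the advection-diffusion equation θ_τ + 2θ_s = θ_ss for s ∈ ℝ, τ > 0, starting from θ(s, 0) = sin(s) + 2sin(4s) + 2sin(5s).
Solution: Moving frame: η = s - 2τ, σ = τ, θ = u(η,σ), so θ_τ = u_σ - 2u_η and θ_ss = u_ηη.
Hence θ_τ + 2θ_s = u_σ and the PDE becomes the heat equation u_σ = u_ηη on η ∈ ℝ.
Initial data: u(η,0) = θ(η,0) = sin(η) + 2sin(4η) + 2sin(5η). Each mode sin(nη) decays as exp(-n²σ) on ℝ, so u(η,σ) = Σ c_n exp(-n²σ) sin(nη) with c_1=1, c_4=2, c_5=2: u(η,σ) = exp(-σ)sin(η) + 2exp(-16σ)sin(4η) + 2exp(-25σ)sin(5η).
Substituting back: θ(s,τ) = u(s - 2τ, τ).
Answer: θ(s, τ) = exp(-τ)sin(s - 2τ) + 2exp(-16τ)sin(4s - 8τ) + 2exp(-25τ)sin(5s - 10τ)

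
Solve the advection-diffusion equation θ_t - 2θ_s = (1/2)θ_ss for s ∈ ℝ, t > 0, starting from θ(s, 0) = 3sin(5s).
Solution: Change to a moving frame: let η = s + 2t, σ = t and write θ(s,t) = u(η,σ).
By the chain rule θ_t = u_σ + 2u_η, θ_s = u_η, θ_ss = u_ηη.
Then θ_t - 2θ_s = u_σ: the advection term cancels and the PDE becomes the heat equation u_σ = (1/2)u_ηη on η ∈ ℝ.
Initial data: u(η,0) = θ(η,0) = 3sin(5η).
On η ∈ ℝ each mode satisfies (sin(nη))″ = -n² sin(nη), so exp(-n²σ/2) sin(nη) solves the heat equation; by superposition u(η,σ) = Σ c_n exp(-n²σ/2) sin(nη).
Reading off the coefficients: c_5=3, so u(η,σ) = 3exp(-25σ/2)sin(5η).
Substituting back η = s + 2t, σ = t: θ(s,t) = u(s + 2t, t).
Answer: θ(s, t) = 3exp(-25t/2)sin(5s + 10t)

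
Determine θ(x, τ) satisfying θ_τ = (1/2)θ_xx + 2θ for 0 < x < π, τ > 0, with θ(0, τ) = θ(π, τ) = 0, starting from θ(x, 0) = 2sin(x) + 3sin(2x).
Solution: Substitute θ = exp(2τ)u.
Then θ_τ = exp(2τ)(u_τ + 2u), θ_xx = exp(2τ)u_xx; substituting and dividing by exp(2τ), the lower-order terms cancel: u_τ = (1/2)u_xx (standard heat equation).
Data for u: u(x,0) = θ(x,0) = 2sin(x) + 3sin(2x). The boundary conditions carry over: u(0,τ) = u(π,τ) = 0.
Separating variables: u = Σ c_n exp(-n²τ/2) sin(nx). From u(x,0) = 2sin(x) + 3sin(2x): c_1=2, c_2=3.
So u(x,τ) = 3exp(-2τ)sin(2x) + 2exp(-τ/2)sin(x), and θ(x,τ) = exp(2τ)u(x,τ).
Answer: θ(x, τ) = 2exp(3τ/2)sin(x) + 3sin(2x)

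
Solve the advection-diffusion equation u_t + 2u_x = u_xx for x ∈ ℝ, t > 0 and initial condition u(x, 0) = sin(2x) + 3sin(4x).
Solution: Moving frame: η = x - 2t, σ = t, u = w(η,σ), so u_t = w_σ - 2w_η and u_xx = w_ηη.
Hence u_t + 2u_x = w_σ and the PDE becomes the heat equation w_σ = w_ηη on η ∈ ℝ.
Initial data: w(η,0) = u(η,0) = sin(2η) + 3sin(4η). Each mode sin(nη) decays as exp(-n²σ) on ℝ, so w(η,σ) = Σ c_n exp(-n²σ) sin(nη) with c_2=1, c_4=3: w(η,σ) = exp(-4σ)sin(2η) + 3exp(-16σ)sin(4η).
Substituting back: u(x,t) = w(x - 2t, t).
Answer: u(x, t) = -exp(-4t)sin(4t - 2x) - 3exp(-16t)sin(8t - 4x)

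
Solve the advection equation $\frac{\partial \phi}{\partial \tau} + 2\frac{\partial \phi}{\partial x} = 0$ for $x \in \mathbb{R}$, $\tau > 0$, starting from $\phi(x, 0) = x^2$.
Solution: By characteristics ($dx/d\tau = 2$), $\phi(x,\tau) = f(x - 2\tau)$ with $f = \phi( \cdot , 0)$.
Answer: $\phi(x, \tau) = 4 \tau^2 - 4 \tau x + x^2$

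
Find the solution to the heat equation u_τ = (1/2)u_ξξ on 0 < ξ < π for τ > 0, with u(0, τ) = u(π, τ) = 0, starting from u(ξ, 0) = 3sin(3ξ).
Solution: Separating variables: u = Σ c_n exp(-n²τ/2) sin(nξ). From u(ξ,0) = 3sin(3ξ): c_3=3.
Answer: u(ξ, τ) = 3exp(-9τ/2)sin(3ξ)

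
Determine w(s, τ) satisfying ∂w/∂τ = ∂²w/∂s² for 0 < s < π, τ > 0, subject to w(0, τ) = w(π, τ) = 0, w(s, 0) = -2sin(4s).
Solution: Using separation of variables w = X(s)T(τ):
Eigenfunctions: sin(ns), n = 1, 2, 3, ...
General solution: w(s, τ) = Σ c_n sin(ns) exp(-n² τ)
Matching w(s,0) = -2sin(4s) term by term: c_4=-2.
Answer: w(s, τ) = -2exp(-16τ)sin(4s)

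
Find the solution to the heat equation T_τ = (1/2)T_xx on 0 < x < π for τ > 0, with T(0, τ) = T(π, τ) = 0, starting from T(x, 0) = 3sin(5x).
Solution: Separating variables: T = Σ c_n exp(-n²τ/2) sin(nx). From T(x,0) = 3sin(5x): c_5=3.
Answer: T(x, τ) = 3exp(-25τ/2)sin(5x)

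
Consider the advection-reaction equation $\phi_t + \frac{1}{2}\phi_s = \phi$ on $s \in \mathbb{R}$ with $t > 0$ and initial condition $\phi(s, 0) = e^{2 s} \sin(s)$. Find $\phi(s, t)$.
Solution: Substitute $\phi = e^{2s}u$.
Then $\phi_s = e^{2s}(u_s + 2u)$, $\phi_t = e^{2s}u_t$; substituting and dividing by $e^{2s}$, the lower-order terms cancel: $u_t + \frac{1}{2}u_s = 0$ (standard advection equation).
Data for $u$: $u(s,0) = e^{-2s}\phi(s,0) = \sin(s)$.
By characteristics ($ds/dt = 1/2$), $u(s,t) = f(s - \frac{1}{2}t)$ with $f = u( \cdot , 0)$.
So $u(s,t) = \sin(s - t/2)$, and $\phi(s,t) = e^{2s}u(s,t)$.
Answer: $\phi(s, t) = e^{2 s} \sin(s - t/2)$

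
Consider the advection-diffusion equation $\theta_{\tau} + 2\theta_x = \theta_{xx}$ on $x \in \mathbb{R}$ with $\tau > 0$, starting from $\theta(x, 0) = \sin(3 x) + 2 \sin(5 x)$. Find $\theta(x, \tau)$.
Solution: Change to a moving frame: let $\eta = x - 2\tau$, $\sigma = \tau$ and write $\theta(x,\tau) = u(\eta,\sigma)$.
By the chain rule $\theta_{\tau} = u_{\sigma} - 2u_{\eta}$, $\theta_x = u_{\eta}$, $\theta_{xx} = u_{\eta\eta}$.
Then $\theta_{\tau} + 2\theta_x = u_{\sigma}$: the advection term cancels and the PDE becomes the heat equation $u_{\sigma} = u_{\eta\eta}$ on $\eta \in \mathbb{R}$.
Initial data: $u(\eta,0) = \theta(\eta,0) = \sin(3 \eta) + 2 \sin(5 \eta)$.
On $\eta \in \mathbb{R}$ each mode satisfies $(\sin(n\eta))'' = -n^2 \sin(n\eta)$, so $e^{-n^2\sigma} \sin(n\eta)$ solves the heat equation; by superposition $u(\eta,\sigma) = \sum c_n e^{-n^2\sigma} \sin(n\eta)$.
Reading off the coefficients: $c_3=1, c_5=2$, so $u(\eta,\sigma) = e^{-9 \sigma} \sin(3 \eta) + 2 e^{-25 \sigma} \sin(5 \eta)$.
Substituting back $\eta = x - 2\tau$, $\sigma = \tau$: $\theta(x,\tau) = u(x - 2\tau, \tau)$.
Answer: $\theta(x, \tau) = - e^{-9 \tau} \sin(6 \tau - 3 x) - 2 e^{-25 \tau} \sin(10 \tau - 5 x)$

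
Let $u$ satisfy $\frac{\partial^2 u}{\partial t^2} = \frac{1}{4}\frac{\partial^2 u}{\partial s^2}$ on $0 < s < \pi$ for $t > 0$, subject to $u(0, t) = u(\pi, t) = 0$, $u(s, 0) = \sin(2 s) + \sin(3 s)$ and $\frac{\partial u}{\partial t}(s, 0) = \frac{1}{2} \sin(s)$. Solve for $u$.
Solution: Using separation of variables $u = X(s)T(t)$:
Eigenfunctions: $\sin(ns)$, $n = 1, 2, 3, \ldots$
General solution: $u(s, t) = \sum [A_n \cos(n t/2) + B_n \sin(n t/2)] \sin(ns)$
From $u(s,0) = \sin(2 s) + \sin(3 s)$: $A_2=1, A_3=1$. From $u_t(s,0) = \frac{1}{2} \sin(s)$, using $u_t(s,0) = \sum \omega_n B_n \sin(ns)$ with $\omega_n = n/2$: $B_1 = (1/2)/(1/2) = 1$.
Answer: $u(s, t) = \sin(s) \sin(t/2) + \sin(2 s) \cos(t) + \sin(3 s) \cos(3 t/2)$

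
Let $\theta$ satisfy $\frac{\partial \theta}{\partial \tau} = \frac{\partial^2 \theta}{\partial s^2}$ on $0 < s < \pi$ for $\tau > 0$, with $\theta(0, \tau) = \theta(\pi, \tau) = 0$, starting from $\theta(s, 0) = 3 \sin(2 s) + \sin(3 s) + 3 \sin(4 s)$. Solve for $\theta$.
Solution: Using separation of variables $\theta = X(s)G(\tau)$:
Eigenfunctions: $\sin(ns)$, $n = 1, 2, 3, \ldots$
General solution: $\theta(s, \tau) = \sum c_n \sin(ns) e^{-n^2 \tau}$
Matching $\theta(s,0) = 3 \sin(2 s) + \sin(3 s) + 3 \sin(4 s)$ term by term: $c_2=3, c_3=1, c_4=3$.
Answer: $\theta(s, \tau) = 3 e^{-4 \tau} \sin(2 s) + e^{-9 \tau} \sin(3 s) + 3 e^{-16 \tau} \sin(4 s)$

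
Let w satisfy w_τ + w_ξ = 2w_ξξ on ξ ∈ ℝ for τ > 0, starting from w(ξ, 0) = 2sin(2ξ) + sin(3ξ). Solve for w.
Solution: Moving frame: η = ξ - τ, σ = τ, w = u(η,σ), so w_τ = u_σ - u_η and w_ξξ = u_ηη.
Hence w_τ + w_ξ = u_σ and the PDE becomes the heat equation u_σ = 2u_ηη on η ∈ ℝ.
Initial data: u(η,0) = w(η,0) = 2sin(2η) + sin(3η). Each mode sin(nη) decays as exp(-2n²σ) on ℝ, so u(η,σ) = Σ c_n exp(-2n²σ) sin(nη) with c_2=2, c_3=1: u(η,σ) = 2exp(-8σ)sin(2η) + exp(-18σ)sin(3η).
Substituting back: w(ξ,τ) = u(ξ - τ, τ).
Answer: w(ξ, τ) = 2exp(-8τ)sin(2ξ - 2τ) + exp(-18τ)sin(3ξ - 3τ)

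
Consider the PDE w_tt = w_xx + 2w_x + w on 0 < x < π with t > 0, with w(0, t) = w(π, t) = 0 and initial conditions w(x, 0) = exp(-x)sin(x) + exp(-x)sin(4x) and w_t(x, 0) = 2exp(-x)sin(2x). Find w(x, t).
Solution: Substitute w = exp(-x)u, i.e. u = exp(x)w.
By the product rule, w_x = exp(-x)(u_x - u), w_xx = exp(-x)(u_xx - 2u_x + u), w_tt = exp(-x)u_tt.
Substituting into the PDE and dividing by exp(-x): u_tt = (u_xx - 2u_x + u) + 2(u_x - u) + u.
The lower-order terms cancel, leaving the standard wave equation u_tt = u_xx.
Initial data for u: u(x,0) = exp(x)w(x,0) = sin(x) + sin(4x); u_t(x,0) = exp(x)w_t(x,0) = 2sin(2x). The boundary conditions carry over: u(0,t) = u(π,t) = 0.
Solve for u:
  Using separation of variables u = X(x)T(t):
  Eigenfunctions: sin(nx), n = 1, 2, 3, ...
  General solution: u(x, t) = Σ [A_n cos(n t) + B_n sin(n t)] sin(nx)
  From u(x,0) = sin(x) + sin(4x): A_1=1, A_4=1. From u_t(x,0) = 2sin(2x), using u_t(x,0) = Σ ω_n B_n sin(nx) with ω_n = n: B_2 = 2/2 = 1.
Hence u(x,t) = sin(2t)sin(2x) + sin(x)cos(t) + sin(4x)cos(4t).
Transform back: w(x,t) = exp(-x)u(x,t).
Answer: w(x, t) = exp(-x)sin(2t)sin(2x) + exp(-x)sin(x)cos(t) + exp(-x)sin(4x)cos(4t)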